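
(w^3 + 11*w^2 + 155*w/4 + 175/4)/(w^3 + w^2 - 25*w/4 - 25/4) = (2*w^2 + 17*w + 35)/(2*w^2 - 3*w - 5)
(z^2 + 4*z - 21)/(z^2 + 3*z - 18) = (z + 7)/(z + 6)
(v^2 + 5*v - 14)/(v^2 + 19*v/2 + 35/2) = 2*(v - 2)/(2*v + 5)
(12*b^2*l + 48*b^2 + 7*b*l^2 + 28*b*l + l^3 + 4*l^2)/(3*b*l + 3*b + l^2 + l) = (4*b*l + 16*b + l^2 + 4*l)/(l + 1)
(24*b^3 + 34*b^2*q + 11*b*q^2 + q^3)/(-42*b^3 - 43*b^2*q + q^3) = (4*b + q)/(-7*b + q)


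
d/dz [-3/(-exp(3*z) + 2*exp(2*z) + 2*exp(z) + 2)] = (-9*exp(2*z) + 12*exp(z) + 6)*exp(z)/(-exp(3*z) + 2*exp(2*z) + 2*exp(z) + 2)^2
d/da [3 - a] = -1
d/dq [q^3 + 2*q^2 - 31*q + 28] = 3*q^2 + 4*q - 31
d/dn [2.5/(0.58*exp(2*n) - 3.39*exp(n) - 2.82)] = (8.475 - 2.9*exp(n))*exp(n)/(-0.58*exp(2*n) + 3.39*exp(n) + 2.82)^2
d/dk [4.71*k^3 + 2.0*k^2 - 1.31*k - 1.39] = 14.13*k^2 + 4.0*k - 1.31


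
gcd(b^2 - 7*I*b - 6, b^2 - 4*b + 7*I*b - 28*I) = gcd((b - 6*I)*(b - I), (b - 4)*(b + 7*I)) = 1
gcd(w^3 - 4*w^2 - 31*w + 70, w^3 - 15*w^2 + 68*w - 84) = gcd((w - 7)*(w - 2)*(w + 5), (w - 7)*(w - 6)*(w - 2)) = w^2 - 9*w + 14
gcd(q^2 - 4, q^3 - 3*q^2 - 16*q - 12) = q + 2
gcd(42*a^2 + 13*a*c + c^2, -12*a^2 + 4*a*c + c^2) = 6*a + c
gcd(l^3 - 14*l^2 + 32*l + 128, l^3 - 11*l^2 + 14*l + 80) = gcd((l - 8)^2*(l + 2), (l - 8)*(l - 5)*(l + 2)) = l^2 - 6*l - 16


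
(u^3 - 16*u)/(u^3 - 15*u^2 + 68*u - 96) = u*(u + 4)/(u^2 - 11*u + 24)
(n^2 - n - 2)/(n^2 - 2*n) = (n + 1)/n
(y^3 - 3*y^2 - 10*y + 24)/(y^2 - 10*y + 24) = (y^2 + y - 6)/(y - 6)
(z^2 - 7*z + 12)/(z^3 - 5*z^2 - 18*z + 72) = (z - 4)/(z^2 - 2*z - 24)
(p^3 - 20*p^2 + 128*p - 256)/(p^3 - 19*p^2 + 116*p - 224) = (p - 8)/(p - 7)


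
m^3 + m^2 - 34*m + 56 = (m - 4)*(m - 2)*(m + 7)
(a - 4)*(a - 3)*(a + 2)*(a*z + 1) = a^4*z - 5*a^3*z + a^3 - 2*a^2*z - 5*a^2 + 24*a*z - 2*a + 24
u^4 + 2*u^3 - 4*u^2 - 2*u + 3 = (u - 1)^2*(u + 1)*(u + 3)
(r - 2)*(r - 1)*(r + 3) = r^3 - 7*r + 6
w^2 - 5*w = w*(w - 5)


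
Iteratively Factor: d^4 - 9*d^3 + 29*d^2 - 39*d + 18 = (d - 2)*(d^3 - 7*d^2 + 15*d - 9) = (d - 3)*(d - 2)*(d^2 - 4*d + 3) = (d - 3)*(d - 2)*(d - 1)*(d - 3)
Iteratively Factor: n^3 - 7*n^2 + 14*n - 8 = (n - 2)*(n^2 - 5*n + 4) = (n - 2)*(n - 1)*(n - 4)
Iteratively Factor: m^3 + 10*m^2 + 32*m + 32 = (m + 2)*(m^2 + 8*m + 16) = (m + 2)*(m + 4)*(m + 4)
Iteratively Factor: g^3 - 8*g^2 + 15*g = (g - 3)*(g^2 - 5*g) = g*(g - 3)*(g - 5)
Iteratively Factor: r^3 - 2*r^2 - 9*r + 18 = (r - 3)*(r^2 + r - 6) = (r - 3)*(r + 3)*(r - 2)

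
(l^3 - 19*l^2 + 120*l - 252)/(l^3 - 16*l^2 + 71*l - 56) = (l^2 - 12*l + 36)/(l^2 - 9*l + 8)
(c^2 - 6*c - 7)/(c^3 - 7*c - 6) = (c - 7)/(c^2 - c - 6)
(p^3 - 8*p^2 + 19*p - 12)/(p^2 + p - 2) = (p^2 - 7*p + 12)/(p + 2)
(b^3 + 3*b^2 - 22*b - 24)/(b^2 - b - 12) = (b^2 + 7*b + 6)/(b + 3)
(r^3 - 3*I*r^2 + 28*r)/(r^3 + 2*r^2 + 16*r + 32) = r*(r - 7*I)/(r^2 + 2*r*(1 - 2*I) - 8*I)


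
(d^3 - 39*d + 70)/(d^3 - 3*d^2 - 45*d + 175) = (d - 2)/(d - 5)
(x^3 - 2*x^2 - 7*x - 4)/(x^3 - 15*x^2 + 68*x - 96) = (x^2 + 2*x + 1)/(x^2 - 11*x + 24)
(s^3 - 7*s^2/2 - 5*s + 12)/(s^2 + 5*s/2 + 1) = (2*s^2 - 11*s + 12)/(2*s + 1)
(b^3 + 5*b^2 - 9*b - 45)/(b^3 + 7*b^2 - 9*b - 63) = (b + 5)/(b + 7)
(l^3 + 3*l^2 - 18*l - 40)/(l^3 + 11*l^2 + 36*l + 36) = (l^2 + l - 20)/(l^2 + 9*l + 18)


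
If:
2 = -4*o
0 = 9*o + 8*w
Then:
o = -1/2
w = 9/16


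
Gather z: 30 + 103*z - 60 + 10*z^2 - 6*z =10*z^2 + 97*z - 30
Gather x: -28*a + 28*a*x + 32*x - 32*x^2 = -28*a - 32*x^2 + x*(28*a + 32)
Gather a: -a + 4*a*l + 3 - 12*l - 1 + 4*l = a*(4*l - 1) - 8*l + 2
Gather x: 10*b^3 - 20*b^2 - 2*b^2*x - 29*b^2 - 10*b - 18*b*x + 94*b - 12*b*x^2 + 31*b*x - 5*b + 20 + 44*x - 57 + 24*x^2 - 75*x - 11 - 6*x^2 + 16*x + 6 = 10*b^3 - 49*b^2 + 79*b + x^2*(18 - 12*b) + x*(-2*b^2 + 13*b - 15) - 42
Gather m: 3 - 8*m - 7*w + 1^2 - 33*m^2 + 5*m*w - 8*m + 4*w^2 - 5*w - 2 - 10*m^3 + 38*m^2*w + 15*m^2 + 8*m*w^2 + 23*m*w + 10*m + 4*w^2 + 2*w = -10*m^3 + m^2*(38*w - 18) + m*(8*w^2 + 28*w - 6) + 8*w^2 - 10*w + 2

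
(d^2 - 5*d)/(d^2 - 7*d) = (d - 5)/(d - 7)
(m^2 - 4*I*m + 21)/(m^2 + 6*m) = (m^2 - 4*I*m + 21)/(m*(m + 6))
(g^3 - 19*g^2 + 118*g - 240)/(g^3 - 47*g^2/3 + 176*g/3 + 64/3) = 3*(g^2 - 11*g + 30)/(3*g^2 - 23*g - 8)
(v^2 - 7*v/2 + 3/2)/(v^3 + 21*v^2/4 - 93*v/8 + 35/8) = 4*(v - 3)/(4*v^2 + 23*v - 35)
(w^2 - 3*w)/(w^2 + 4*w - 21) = w/(w + 7)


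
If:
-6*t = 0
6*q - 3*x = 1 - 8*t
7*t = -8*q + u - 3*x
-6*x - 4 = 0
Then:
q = -1/6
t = 0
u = -10/3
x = -2/3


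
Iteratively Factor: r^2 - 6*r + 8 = (r - 2)*(r - 4)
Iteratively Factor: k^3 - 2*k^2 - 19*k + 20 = (k - 1)*(k^2 - k - 20) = (k - 5)*(k - 1)*(k + 4)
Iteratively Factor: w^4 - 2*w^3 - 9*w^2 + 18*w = (w - 3)*(w^3 + w^2 - 6*w) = (w - 3)*(w - 2)*(w^2 + 3*w) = (w - 3)*(w - 2)*(w + 3)*(w)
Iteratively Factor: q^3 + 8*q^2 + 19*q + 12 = (q + 4)*(q^2 + 4*q + 3) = (q + 3)*(q + 4)*(q + 1)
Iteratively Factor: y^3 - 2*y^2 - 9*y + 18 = (y - 2)*(y^2 - 9) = (y - 3)*(y - 2)*(y + 3)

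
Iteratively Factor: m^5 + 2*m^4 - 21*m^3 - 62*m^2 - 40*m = (m)*(m^4 + 2*m^3 - 21*m^2 - 62*m - 40) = m*(m + 2)*(m^3 - 21*m - 20) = m*(m - 5)*(m + 2)*(m^2 + 5*m + 4) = m*(m - 5)*(m + 2)*(m + 4)*(m + 1)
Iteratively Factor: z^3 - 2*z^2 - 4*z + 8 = (z - 2)*(z^2 - 4) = (z - 2)^2*(z + 2)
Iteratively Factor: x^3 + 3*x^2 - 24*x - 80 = (x + 4)*(x^2 - x - 20) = (x - 5)*(x + 4)*(x + 4)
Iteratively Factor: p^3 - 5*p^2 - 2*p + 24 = (p + 2)*(p^2 - 7*p + 12) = (p - 4)*(p + 2)*(p - 3)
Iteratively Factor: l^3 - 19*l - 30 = (l - 5)*(l^2 + 5*l + 6) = (l - 5)*(l + 2)*(l + 3)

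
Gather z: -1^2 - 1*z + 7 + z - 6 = 0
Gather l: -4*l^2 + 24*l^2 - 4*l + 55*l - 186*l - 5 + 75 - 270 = 20*l^2 - 135*l - 200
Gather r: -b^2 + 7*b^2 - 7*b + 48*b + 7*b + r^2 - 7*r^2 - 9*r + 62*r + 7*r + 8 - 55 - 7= 6*b^2 + 48*b - 6*r^2 + 60*r - 54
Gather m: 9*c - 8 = 9*c - 8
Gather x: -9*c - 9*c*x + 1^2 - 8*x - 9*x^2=-9*c - 9*x^2 + x*(-9*c - 8) + 1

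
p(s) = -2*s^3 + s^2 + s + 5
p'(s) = -6*s^2 + 2*s + 1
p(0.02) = 5.02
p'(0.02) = 1.04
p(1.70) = -0.24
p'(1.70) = -12.94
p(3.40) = -58.65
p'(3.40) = -61.56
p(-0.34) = 4.85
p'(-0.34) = -0.37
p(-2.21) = 29.26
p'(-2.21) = -32.72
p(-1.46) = 11.90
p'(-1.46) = -14.71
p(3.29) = -52.11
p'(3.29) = -57.36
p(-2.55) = 42.12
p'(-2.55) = -43.12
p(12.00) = -3295.00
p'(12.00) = -839.00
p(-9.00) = 1535.00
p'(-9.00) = -503.00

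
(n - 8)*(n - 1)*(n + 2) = n^3 - 7*n^2 - 10*n + 16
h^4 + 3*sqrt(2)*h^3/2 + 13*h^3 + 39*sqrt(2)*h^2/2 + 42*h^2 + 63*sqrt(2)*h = h*(h + 6)*(h + 7)*(h + 3*sqrt(2)/2)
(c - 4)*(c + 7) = c^2 + 3*c - 28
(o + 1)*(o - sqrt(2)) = o^2 - sqrt(2)*o + o - sqrt(2)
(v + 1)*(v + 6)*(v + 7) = v^3 + 14*v^2 + 55*v + 42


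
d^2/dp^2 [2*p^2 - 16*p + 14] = 4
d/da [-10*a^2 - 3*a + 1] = -20*a - 3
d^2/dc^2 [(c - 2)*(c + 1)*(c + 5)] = 6*c + 8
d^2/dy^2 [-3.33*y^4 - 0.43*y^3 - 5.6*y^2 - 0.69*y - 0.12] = -39.96*y^2 - 2.58*y - 11.2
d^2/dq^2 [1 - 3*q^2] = -6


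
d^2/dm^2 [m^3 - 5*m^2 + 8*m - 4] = 6*m - 10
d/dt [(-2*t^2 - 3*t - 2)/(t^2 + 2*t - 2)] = (-t^2 + 12*t + 10)/(t^4 + 4*t^3 - 8*t + 4)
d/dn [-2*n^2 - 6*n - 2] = -4*n - 6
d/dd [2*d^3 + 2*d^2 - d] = 6*d^2 + 4*d - 1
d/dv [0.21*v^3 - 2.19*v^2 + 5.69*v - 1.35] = 0.63*v^2 - 4.38*v + 5.69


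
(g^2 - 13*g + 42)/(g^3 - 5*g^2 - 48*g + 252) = (g - 7)/(g^2 + g - 42)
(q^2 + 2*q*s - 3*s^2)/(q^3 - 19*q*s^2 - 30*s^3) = (q - s)/(q^2 - 3*q*s - 10*s^2)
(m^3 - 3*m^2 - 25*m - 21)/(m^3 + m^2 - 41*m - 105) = (m + 1)/(m + 5)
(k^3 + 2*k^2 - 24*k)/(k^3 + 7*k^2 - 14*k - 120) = k/(k + 5)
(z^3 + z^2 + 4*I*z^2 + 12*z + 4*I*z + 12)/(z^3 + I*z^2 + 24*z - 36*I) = (z + 1)/(z - 3*I)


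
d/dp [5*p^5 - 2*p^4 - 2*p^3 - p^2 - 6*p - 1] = 25*p^4 - 8*p^3 - 6*p^2 - 2*p - 6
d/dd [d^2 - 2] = 2*d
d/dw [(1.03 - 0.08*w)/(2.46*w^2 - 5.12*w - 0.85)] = (0.1968*w^2 - 5.0676*w + 5.3416)/(6.0516*w^4 - 25.1904*w^3 + 22.0324*w^2 + 8.704*w + 0.7225)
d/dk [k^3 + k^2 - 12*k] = 3*k^2 + 2*k - 12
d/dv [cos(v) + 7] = -sin(v)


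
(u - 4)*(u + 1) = u^2 - 3*u - 4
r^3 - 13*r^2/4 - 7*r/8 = r*(r - 7/2)*(r + 1/4)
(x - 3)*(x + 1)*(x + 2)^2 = x^4 + 2*x^3 - 7*x^2 - 20*x - 12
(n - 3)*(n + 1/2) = n^2 - 5*n/2 - 3/2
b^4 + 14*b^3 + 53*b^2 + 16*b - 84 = (b - 1)*(b + 2)*(b + 6)*(b + 7)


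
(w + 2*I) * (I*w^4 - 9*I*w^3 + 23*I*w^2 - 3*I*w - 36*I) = I*w^5 - 2*w^4 - 9*I*w^4 + 18*w^3 + 23*I*w^3 - 46*w^2 - 3*I*w^2 + 6*w - 36*I*w + 72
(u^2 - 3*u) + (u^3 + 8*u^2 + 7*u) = u^3 + 9*u^2 + 4*u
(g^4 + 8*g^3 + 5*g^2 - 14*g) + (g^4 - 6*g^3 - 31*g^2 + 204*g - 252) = 2*g^4 + 2*g^3 - 26*g^2 + 190*g - 252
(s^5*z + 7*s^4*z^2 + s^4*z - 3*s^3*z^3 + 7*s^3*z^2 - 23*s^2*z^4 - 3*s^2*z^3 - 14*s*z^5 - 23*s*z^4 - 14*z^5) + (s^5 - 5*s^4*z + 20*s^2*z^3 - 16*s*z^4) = s^5*z + s^5 + 7*s^4*z^2 - 4*s^4*z - 3*s^3*z^3 + 7*s^3*z^2 - 23*s^2*z^4 + 17*s^2*z^3 - 14*s*z^5 - 39*s*z^4 - 14*z^5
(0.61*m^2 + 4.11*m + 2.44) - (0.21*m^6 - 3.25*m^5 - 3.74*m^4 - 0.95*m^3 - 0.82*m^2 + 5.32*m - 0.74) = -0.21*m^6 + 3.25*m^5 + 3.74*m^4 + 0.95*m^3 + 1.43*m^2 - 1.21*m + 3.18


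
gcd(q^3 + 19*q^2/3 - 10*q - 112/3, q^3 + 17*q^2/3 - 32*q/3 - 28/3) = q + 7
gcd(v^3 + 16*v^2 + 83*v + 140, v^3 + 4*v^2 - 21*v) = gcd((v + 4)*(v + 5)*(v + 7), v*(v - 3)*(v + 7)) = v + 7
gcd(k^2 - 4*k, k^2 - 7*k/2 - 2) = k - 4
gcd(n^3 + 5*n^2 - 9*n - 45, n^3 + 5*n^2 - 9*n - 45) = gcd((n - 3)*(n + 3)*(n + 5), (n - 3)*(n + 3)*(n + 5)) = n^3 + 5*n^2 - 9*n - 45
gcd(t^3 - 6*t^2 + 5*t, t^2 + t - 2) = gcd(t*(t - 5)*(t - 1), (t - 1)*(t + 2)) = t - 1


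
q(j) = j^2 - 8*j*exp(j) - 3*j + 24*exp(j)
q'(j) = -8*j*exp(j) + 2*j + 16*exp(j) - 3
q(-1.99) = 15.39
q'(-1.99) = -2.62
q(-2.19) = 16.01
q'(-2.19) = -3.63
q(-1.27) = 15.02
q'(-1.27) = 1.81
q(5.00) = -2364.61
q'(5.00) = -3554.92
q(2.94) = 8.90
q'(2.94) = -139.37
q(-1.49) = 14.79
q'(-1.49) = 0.31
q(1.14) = 44.41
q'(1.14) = 20.79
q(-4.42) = 33.51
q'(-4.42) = -11.22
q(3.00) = 0.00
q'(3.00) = -157.68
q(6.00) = -9664.29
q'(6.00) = -12900.72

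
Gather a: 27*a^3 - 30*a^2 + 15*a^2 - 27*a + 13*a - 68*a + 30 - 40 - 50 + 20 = 27*a^3 - 15*a^2 - 82*a - 40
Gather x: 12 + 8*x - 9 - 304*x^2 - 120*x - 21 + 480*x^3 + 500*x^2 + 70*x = 480*x^3 + 196*x^2 - 42*x - 18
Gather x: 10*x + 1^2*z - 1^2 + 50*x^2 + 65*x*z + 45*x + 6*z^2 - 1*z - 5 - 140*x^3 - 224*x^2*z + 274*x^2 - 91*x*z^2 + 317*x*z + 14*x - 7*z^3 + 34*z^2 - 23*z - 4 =-140*x^3 + x^2*(324 - 224*z) + x*(-91*z^2 + 382*z + 69) - 7*z^3 + 40*z^2 - 23*z - 10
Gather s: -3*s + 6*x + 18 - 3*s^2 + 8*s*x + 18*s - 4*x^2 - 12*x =-3*s^2 + s*(8*x + 15) - 4*x^2 - 6*x + 18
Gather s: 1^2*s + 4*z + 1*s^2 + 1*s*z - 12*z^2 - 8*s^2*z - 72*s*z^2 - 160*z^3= s^2*(1 - 8*z) + s*(-72*z^2 + z + 1) - 160*z^3 - 12*z^2 + 4*z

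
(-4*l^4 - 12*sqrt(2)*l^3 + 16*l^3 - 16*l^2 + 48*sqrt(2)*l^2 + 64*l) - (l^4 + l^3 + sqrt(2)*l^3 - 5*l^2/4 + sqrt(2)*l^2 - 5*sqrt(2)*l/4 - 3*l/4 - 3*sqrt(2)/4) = -5*l^4 - 13*sqrt(2)*l^3 + 15*l^3 - 59*l^2/4 + 47*sqrt(2)*l^2 + 5*sqrt(2)*l/4 + 259*l/4 + 3*sqrt(2)/4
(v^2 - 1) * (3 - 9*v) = -9*v^3 + 3*v^2 + 9*v - 3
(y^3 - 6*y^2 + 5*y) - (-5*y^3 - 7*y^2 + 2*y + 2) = 6*y^3 + y^2 + 3*y - 2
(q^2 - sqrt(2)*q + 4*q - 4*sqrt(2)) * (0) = 0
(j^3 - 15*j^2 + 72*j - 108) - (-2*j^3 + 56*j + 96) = 3*j^3 - 15*j^2 + 16*j - 204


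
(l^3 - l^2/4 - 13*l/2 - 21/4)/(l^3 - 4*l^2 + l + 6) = (l + 7/4)/(l - 2)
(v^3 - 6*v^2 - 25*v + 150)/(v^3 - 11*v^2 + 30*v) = (v + 5)/v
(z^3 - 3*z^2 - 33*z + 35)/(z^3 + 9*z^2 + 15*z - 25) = (z - 7)/(z + 5)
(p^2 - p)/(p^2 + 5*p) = (p - 1)/(p + 5)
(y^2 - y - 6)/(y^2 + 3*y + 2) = (y - 3)/(y + 1)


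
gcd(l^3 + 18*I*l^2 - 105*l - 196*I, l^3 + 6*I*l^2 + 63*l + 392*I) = l^2 + 14*I*l - 49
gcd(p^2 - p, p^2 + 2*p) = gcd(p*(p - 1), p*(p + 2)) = p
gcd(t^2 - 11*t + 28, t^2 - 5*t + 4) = t - 4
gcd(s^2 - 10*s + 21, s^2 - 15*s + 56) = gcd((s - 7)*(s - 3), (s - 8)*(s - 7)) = s - 7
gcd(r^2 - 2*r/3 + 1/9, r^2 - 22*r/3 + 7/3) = r - 1/3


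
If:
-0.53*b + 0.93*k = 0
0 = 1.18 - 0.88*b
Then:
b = 1.34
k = 0.76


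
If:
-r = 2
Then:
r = -2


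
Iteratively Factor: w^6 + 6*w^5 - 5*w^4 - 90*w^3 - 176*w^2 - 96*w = (w)*(w^5 + 6*w^4 - 5*w^3 - 90*w^2 - 176*w - 96) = w*(w - 4)*(w^4 + 10*w^3 + 35*w^2 + 50*w + 24) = w*(w - 4)*(w + 1)*(w^3 + 9*w^2 + 26*w + 24) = w*(w - 4)*(w + 1)*(w + 2)*(w^2 + 7*w + 12) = w*(w - 4)*(w + 1)*(w + 2)*(w + 4)*(w + 3)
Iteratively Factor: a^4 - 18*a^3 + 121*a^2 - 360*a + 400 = (a - 4)*(a^3 - 14*a^2 + 65*a - 100) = (a - 5)*(a - 4)*(a^2 - 9*a + 20) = (a - 5)^2*(a - 4)*(a - 4)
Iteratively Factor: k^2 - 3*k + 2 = (k - 2)*(k - 1)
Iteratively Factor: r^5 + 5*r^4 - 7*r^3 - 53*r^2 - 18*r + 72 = (r - 1)*(r^4 + 6*r^3 - r^2 - 54*r - 72) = (r - 1)*(r + 3)*(r^3 + 3*r^2 - 10*r - 24) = (r - 3)*(r - 1)*(r + 3)*(r^2 + 6*r + 8) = (r - 3)*(r - 1)*(r + 3)*(r + 4)*(r + 2)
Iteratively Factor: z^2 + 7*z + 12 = (z + 3)*(z + 4)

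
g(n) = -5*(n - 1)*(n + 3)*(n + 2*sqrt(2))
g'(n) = -5*(n - 1)*(n + 3) - 5*(n - 1)*(n + 2*sqrt(2)) - 5*(n + 3)*(n + 2*sqrt(2)) = -15*n^2 - 20*sqrt(2)*n - 20*n - 20*sqrt(2) + 15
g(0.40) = 32.93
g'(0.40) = -35.00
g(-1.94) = 13.84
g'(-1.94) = 23.93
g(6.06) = -2037.39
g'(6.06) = -856.74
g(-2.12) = 9.73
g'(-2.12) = 21.66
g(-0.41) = 44.16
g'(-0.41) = 3.99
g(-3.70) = 14.34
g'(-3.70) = -39.98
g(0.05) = 41.70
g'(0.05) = -15.74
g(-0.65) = 42.23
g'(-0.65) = 11.76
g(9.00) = -5677.65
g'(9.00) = -1662.84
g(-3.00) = 0.00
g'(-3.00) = -3.43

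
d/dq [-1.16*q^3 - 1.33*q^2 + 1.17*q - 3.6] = -3.48*q^2 - 2.66*q + 1.17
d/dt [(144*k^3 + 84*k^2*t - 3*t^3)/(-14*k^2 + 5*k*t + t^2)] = 3*(-632*k^4 - 96*k^3*t + 14*k^2*t^2 - 10*k*t^3 - t^4)/(196*k^4 - 140*k^3*t - 3*k^2*t^2 + 10*k*t^3 + t^4)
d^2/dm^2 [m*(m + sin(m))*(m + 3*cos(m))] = -m^2*sin(m) - 3*m^2*cos(m) - 12*m*sin(m) - 6*m*sin(2*m) + 4*m*cos(m) + 6*m + 2*sin(m) + 6*cos(m) + 6*cos(2*m)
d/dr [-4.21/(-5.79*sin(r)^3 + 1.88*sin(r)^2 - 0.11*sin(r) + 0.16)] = (-73.1277*sin(r)^2 + 15.8296*sin(r) - 0.4631)*cos(r)/(5.79*sin(r)^3 - 1.88*sin(r)^2 + 0.11*sin(r) - 0.16)^2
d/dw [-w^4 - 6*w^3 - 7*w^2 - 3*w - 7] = -4*w^3 - 18*w^2 - 14*w - 3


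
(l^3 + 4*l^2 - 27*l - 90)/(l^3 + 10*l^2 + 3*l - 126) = (l^2 - 2*l - 15)/(l^2 + 4*l - 21)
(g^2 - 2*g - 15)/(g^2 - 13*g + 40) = (g + 3)/(g - 8)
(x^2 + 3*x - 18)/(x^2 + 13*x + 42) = (x - 3)/(x + 7)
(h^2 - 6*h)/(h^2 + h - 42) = h/(h + 7)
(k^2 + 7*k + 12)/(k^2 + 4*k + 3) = (k + 4)/(k + 1)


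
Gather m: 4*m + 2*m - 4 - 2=6*m - 6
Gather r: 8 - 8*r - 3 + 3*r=5 - 5*r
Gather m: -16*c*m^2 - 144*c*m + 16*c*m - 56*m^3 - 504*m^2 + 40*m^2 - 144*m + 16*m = -56*m^3 + m^2*(-16*c - 464) + m*(-128*c - 128)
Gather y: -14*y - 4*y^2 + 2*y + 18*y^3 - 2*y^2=18*y^3 - 6*y^2 - 12*y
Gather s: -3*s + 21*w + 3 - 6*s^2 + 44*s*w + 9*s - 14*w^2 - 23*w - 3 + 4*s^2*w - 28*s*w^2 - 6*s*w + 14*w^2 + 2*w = s^2*(4*w - 6) + s*(-28*w^2 + 38*w + 6)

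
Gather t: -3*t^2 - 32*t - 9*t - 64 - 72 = -3*t^2 - 41*t - 136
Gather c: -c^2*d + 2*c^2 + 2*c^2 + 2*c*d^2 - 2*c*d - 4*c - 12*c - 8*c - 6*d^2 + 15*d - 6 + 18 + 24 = c^2*(4 - d) + c*(2*d^2 - 2*d - 24) - 6*d^2 + 15*d + 36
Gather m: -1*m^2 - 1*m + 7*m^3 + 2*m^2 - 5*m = 7*m^3 + m^2 - 6*m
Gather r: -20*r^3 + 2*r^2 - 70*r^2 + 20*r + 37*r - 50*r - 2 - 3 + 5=-20*r^3 - 68*r^2 + 7*r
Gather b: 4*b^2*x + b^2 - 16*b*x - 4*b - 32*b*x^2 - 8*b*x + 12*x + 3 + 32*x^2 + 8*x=b^2*(4*x + 1) + b*(-32*x^2 - 24*x - 4) + 32*x^2 + 20*x + 3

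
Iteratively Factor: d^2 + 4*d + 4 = (d + 2)*(d + 2)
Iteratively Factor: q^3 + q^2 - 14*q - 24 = (q + 3)*(q^2 - 2*q - 8) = (q + 2)*(q + 3)*(q - 4)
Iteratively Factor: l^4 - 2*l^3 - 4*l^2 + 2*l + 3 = (l + 1)*(l^3 - 3*l^2 - l + 3) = (l - 3)*(l + 1)*(l^2 - 1) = (l - 3)*(l - 1)*(l + 1)*(l + 1)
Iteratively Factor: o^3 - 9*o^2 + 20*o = (o - 4)*(o^2 - 5*o) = (o - 5)*(o - 4)*(o)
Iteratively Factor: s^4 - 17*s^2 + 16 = (s - 4)*(s^3 + 4*s^2 - s - 4) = (s - 4)*(s - 1)*(s^2 + 5*s + 4) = (s - 4)*(s - 1)*(s + 1)*(s + 4)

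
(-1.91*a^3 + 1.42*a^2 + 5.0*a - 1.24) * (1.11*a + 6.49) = -2.1201*a^4 - 10.8197*a^3 + 14.7658*a^2 + 31.0736*a - 8.0476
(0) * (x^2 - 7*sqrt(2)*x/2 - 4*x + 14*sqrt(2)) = 0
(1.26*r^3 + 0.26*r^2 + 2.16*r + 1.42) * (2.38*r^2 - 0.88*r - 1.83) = 2.9988*r^5 - 0.49*r^4 + 2.6062*r^3 + 1.003*r^2 - 5.2024*r - 2.5986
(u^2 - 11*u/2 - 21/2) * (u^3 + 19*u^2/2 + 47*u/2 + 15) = u^5 + 4*u^4 - 157*u^3/4 - 214*u^2 - 1317*u/4 - 315/2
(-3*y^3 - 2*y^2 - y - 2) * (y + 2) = -3*y^4 - 8*y^3 - 5*y^2 - 4*y - 4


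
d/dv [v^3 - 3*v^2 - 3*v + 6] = 3*v^2 - 6*v - 3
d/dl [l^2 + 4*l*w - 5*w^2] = 2*l + 4*w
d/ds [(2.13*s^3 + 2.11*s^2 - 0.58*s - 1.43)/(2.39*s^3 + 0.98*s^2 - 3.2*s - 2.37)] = (1.77635683940025e-15*s^5 - 2.9555*s^4 - 10.8596*s^3 - 11.0748*s^2 - 7.1986*s - 3.2014)/(5.7121*s^6 + 4.6844*s^5 - 14.3356*s^4 - 17.6006*s^3 + 5.5948*s^2 + 15.168*s + 5.6169)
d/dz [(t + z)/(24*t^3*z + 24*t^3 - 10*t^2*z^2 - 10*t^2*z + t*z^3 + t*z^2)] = (24*t^2*z + 24*t^2 - 10*t*z^2 - 10*t*z + z^3 + z^2 - (t + z)*(24*t^2 - 20*t*z - 10*t + 3*z^2 + 2*z))/(t*(24*t^2*z + 24*t^2 - 10*t*z^2 - 10*t*z + z^3 + z^2)^2)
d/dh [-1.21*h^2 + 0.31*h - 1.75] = 0.31 - 2.42*h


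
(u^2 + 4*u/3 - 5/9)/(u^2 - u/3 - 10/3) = (u - 1/3)/(u - 2)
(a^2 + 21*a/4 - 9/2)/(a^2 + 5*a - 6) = (a - 3/4)/(a - 1)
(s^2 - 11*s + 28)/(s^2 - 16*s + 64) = (s^2 - 11*s + 28)/(s^2 - 16*s + 64)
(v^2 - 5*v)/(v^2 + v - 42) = v*(v - 5)/(v^2 + v - 42)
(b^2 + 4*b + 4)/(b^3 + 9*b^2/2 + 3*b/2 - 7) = 2*(b + 2)/(2*b^2 + 5*b - 7)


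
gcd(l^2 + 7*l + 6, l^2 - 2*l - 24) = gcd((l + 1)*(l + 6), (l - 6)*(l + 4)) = 1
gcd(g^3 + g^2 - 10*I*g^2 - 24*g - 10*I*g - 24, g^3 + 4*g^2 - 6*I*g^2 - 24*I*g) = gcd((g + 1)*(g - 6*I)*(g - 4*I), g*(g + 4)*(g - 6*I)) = g - 6*I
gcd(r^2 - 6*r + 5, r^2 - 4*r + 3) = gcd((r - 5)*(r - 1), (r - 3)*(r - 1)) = r - 1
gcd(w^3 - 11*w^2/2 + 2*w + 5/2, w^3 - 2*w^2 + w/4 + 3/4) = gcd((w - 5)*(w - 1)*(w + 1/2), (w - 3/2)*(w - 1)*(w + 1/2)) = w^2 - w/2 - 1/2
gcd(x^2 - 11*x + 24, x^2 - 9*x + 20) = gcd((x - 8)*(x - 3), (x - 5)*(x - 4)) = 1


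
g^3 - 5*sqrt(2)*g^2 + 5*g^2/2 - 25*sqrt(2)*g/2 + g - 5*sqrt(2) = (g + 1/2)*(g + 2)*(g - 5*sqrt(2))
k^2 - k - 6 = (k - 3)*(k + 2)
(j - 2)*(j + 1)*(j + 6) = j^3 + 5*j^2 - 8*j - 12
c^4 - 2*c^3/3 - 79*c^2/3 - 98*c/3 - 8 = (c - 6)*(c + 1/3)*(c + 1)*(c + 4)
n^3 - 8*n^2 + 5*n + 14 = (n - 7)*(n - 2)*(n + 1)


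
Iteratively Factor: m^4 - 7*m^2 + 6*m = (m - 1)*(m^3 + m^2 - 6*m) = (m - 1)*(m + 3)*(m^2 - 2*m) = (m - 2)*(m - 1)*(m + 3)*(m)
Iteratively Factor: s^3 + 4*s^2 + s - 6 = (s + 2)*(s^2 + 2*s - 3) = (s + 2)*(s + 3)*(s - 1)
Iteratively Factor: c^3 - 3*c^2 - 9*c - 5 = (c + 1)*(c^2 - 4*c - 5) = (c - 5)*(c + 1)*(c + 1)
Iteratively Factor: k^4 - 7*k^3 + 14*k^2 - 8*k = (k - 1)*(k^3 - 6*k^2 + 8*k) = k*(k - 1)*(k^2 - 6*k + 8) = k*(k - 2)*(k - 1)*(k - 4)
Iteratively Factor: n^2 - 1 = (n + 1)*(n - 1)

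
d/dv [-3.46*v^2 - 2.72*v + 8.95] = -6.92*v - 2.72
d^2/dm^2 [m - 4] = 0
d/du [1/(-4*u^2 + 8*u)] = (u - 1)/(2*u^2*(u - 2)^2)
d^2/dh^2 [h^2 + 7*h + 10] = 2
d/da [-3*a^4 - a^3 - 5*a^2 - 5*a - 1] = -12*a^3 - 3*a^2 - 10*a - 5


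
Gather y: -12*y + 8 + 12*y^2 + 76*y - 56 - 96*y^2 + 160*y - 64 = -84*y^2 + 224*y - 112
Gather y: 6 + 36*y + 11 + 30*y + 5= 66*y + 22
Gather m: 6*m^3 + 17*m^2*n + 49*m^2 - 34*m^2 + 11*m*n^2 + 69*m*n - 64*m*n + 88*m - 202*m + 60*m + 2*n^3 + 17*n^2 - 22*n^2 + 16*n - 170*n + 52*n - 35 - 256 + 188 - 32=6*m^3 + m^2*(17*n + 15) + m*(11*n^2 + 5*n - 54) + 2*n^3 - 5*n^2 - 102*n - 135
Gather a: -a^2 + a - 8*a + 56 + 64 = -a^2 - 7*a + 120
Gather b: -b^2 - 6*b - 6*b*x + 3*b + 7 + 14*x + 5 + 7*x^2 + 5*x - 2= -b^2 + b*(-6*x - 3) + 7*x^2 + 19*x + 10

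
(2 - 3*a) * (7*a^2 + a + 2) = -21*a^3 + 11*a^2 - 4*a + 4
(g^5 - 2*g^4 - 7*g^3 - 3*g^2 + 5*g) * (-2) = -2*g^5 + 4*g^4 + 14*g^3 + 6*g^2 - 10*g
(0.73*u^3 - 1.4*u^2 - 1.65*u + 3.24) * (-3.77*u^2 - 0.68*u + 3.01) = -2.7521*u^5 + 4.7816*u^4 + 9.3698*u^3 - 15.3068*u^2 - 7.1697*u + 9.7524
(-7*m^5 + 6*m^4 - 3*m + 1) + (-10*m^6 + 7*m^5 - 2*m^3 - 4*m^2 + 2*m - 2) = -10*m^6 + 6*m^4 - 2*m^3 - 4*m^2 - m - 1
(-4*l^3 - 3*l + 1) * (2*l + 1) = -8*l^4 - 4*l^3 - 6*l^2 - l + 1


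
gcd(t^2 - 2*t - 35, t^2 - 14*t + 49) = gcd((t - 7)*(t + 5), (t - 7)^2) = t - 7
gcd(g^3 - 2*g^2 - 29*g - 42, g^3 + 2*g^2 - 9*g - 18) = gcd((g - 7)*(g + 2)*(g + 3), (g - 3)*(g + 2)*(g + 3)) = g^2 + 5*g + 6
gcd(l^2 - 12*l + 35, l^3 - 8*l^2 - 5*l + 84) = l - 7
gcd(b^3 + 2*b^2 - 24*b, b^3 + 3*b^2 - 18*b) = b^2 + 6*b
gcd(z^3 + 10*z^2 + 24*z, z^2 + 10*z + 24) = z^2 + 10*z + 24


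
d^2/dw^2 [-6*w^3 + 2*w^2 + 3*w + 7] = 4 - 36*w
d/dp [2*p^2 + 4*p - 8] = 4*p + 4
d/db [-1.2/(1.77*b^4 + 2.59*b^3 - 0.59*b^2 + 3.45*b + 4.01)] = (8.496*b^3 + 9.324*b^2 - 1.416*b + 4.14)/(1.77*b^4 + 2.59*b^3 - 0.59*b^2 + 3.45*b + 4.01)^2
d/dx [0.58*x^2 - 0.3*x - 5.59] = 1.16*x - 0.3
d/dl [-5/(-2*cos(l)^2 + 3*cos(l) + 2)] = 5*(4*cos(l) - 3)*sin(l)/(2*sin(l)^2 + 3*cos(l))^2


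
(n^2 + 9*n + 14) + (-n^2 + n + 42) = 10*n + 56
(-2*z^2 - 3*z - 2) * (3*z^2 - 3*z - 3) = -6*z^4 - 3*z^3 + 9*z^2 + 15*z + 6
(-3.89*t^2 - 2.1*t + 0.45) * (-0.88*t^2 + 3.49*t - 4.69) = 3.4232*t^4 - 11.7281*t^3 + 10.5191*t^2 + 11.4195*t - 2.1105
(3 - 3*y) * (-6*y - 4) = 18*y^2 - 6*y - 12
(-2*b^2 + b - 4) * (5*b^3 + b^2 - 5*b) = -10*b^5 + 3*b^4 - 9*b^3 - 9*b^2 + 20*b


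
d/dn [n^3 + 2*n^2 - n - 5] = 3*n^2 + 4*n - 1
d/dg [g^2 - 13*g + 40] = 2*g - 13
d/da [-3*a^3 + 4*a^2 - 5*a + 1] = -9*a^2 + 8*a - 5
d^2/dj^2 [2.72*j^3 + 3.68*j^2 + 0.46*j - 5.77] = 16.32*j + 7.36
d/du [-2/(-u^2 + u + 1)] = 2*(1 - 2*u)/(-u^2 + u + 1)^2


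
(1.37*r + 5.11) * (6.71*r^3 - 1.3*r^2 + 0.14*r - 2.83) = 9.1927*r^4 + 32.5071*r^3 - 6.4512*r^2 - 3.1617*r - 14.4613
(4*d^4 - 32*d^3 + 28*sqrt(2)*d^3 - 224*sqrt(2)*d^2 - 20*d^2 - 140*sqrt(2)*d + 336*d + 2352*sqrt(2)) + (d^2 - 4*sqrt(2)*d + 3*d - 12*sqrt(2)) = 4*d^4 - 32*d^3 + 28*sqrt(2)*d^3 - 224*sqrt(2)*d^2 - 19*d^2 - 144*sqrt(2)*d + 339*d + 2340*sqrt(2)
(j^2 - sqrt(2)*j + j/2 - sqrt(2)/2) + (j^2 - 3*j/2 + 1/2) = 2*j^2 - sqrt(2)*j - j - sqrt(2)/2 + 1/2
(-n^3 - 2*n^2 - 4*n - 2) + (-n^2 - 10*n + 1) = -n^3 - 3*n^2 - 14*n - 1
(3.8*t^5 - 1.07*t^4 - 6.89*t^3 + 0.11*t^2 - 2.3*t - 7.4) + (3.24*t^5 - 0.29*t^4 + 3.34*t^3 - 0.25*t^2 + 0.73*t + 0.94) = 7.04*t^5 - 1.36*t^4 - 3.55*t^3 - 0.14*t^2 - 1.57*t - 6.46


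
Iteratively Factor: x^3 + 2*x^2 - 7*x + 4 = (x - 1)*(x^2 + 3*x - 4) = (x - 1)*(x + 4)*(x - 1)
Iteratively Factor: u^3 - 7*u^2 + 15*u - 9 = (u - 3)*(u^2 - 4*u + 3) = (u - 3)*(u - 1)*(u - 3)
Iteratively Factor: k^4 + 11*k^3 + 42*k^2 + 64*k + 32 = (k + 1)*(k^3 + 10*k^2 + 32*k + 32) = (k + 1)*(k + 2)*(k^2 + 8*k + 16) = (k + 1)*(k + 2)*(k + 4)*(k + 4)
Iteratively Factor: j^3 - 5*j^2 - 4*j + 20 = (j + 2)*(j^2 - 7*j + 10) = (j - 5)*(j + 2)*(j - 2)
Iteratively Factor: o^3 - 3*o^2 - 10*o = (o - 5)*(o^2 + 2*o) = o*(o - 5)*(o + 2)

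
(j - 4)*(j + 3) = j^2 - j - 12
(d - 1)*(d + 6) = d^2 + 5*d - 6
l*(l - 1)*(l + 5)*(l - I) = l^4 + 4*l^3 - I*l^3 - 5*l^2 - 4*I*l^2 + 5*I*l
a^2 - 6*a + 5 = (a - 5)*(a - 1)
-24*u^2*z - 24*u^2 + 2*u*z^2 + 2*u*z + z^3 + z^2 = (-4*u + z)*(6*u + z)*(z + 1)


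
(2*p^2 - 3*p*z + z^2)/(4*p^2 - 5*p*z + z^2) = (-2*p + z)/(-4*p + z)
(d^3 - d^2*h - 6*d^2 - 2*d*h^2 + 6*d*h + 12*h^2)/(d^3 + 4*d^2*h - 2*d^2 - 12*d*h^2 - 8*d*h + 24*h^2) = (d^2 + d*h - 6*d - 6*h)/(d^2 + 6*d*h - 2*d - 12*h)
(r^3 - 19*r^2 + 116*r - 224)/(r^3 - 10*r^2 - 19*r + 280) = (r - 4)/(r + 5)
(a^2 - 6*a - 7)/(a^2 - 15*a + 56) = (a + 1)/(a - 8)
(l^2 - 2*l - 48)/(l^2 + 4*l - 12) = (l - 8)/(l - 2)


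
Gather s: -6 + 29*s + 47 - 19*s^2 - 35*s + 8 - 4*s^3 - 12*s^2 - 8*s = -4*s^3 - 31*s^2 - 14*s + 49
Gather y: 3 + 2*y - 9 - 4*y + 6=-2*y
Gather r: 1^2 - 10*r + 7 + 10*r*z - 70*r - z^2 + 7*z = r*(10*z - 80) - z^2 + 7*z + 8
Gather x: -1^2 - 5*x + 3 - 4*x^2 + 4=-4*x^2 - 5*x + 6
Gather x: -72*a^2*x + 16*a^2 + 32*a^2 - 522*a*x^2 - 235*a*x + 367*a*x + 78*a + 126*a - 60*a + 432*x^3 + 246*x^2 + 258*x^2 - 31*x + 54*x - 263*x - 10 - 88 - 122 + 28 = 48*a^2 + 144*a + 432*x^3 + x^2*(504 - 522*a) + x*(-72*a^2 + 132*a - 240) - 192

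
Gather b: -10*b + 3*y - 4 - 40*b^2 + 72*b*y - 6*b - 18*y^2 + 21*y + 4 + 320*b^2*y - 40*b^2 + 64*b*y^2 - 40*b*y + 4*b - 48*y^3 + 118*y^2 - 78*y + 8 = b^2*(320*y - 80) + b*(64*y^2 + 32*y - 12) - 48*y^3 + 100*y^2 - 54*y + 8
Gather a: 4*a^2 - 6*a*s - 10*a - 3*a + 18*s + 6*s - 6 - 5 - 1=4*a^2 + a*(-6*s - 13) + 24*s - 12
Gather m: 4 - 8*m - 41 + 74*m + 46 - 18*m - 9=48*m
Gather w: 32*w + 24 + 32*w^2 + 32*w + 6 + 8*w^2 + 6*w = 40*w^2 + 70*w + 30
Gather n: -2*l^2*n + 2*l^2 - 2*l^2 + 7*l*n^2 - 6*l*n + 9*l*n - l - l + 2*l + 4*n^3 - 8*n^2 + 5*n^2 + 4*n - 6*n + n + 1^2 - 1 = 4*n^3 + n^2*(7*l - 3) + n*(-2*l^2 + 3*l - 1)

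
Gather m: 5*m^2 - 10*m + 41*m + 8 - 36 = 5*m^2 + 31*m - 28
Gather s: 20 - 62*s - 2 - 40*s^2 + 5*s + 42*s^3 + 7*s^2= 42*s^3 - 33*s^2 - 57*s + 18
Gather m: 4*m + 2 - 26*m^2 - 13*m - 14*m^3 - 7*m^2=-14*m^3 - 33*m^2 - 9*m + 2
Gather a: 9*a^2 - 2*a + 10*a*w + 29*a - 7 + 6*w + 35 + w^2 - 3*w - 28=9*a^2 + a*(10*w + 27) + w^2 + 3*w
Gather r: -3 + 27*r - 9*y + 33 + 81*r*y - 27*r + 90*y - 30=81*r*y + 81*y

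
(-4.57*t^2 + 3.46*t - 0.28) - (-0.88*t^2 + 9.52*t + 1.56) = -3.69*t^2 - 6.06*t - 1.84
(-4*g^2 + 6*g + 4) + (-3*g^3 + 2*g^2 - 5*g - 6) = -3*g^3 - 2*g^2 + g - 2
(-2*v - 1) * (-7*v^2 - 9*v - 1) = 14*v^3 + 25*v^2 + 11*v + 1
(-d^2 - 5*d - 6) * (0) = 0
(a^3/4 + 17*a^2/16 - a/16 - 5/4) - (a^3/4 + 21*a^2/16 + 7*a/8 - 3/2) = -a^2/4 - 15*a/16 + 1/4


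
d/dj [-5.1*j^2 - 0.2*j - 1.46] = -10.2*j - 0.2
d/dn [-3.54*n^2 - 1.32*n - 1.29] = -7.08*n - 1.32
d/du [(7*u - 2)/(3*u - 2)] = -8/(3*u - 2)^2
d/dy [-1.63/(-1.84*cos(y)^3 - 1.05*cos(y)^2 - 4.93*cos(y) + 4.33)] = (8.9976*cos(y)^2 + 3.423*cos(y) + 8.0359)*sin(y)/(1.84*cos(y)^3 + 1.05*cos(y)^2 + 4.93*cos(y) - 4.33)^2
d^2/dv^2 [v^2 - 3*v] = 2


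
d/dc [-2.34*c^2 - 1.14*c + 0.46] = -4.68*c - 1.14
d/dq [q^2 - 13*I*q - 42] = 2*q - 13*I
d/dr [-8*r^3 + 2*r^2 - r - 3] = -24*r^2 + 4*r - 1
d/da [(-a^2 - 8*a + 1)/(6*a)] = (-a^2 - 1)/(6*a^2)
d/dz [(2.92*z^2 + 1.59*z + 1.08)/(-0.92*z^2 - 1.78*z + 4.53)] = (-3.7348*z^2 + 28.4424*z + 9.1251)/(0.8464*z^4 + 3.2752*z^3 - 5.1668*z^2 - 16.1268*z + 20.5209)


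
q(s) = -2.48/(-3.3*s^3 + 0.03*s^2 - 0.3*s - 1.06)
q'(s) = -2.48*(9.9*s^2 - 0.06*s + 0.3)/(-3.3*s^3 + 0.03*s^2 - 0.3*s - 1.06)^2 = (-24.552*s^2 + 0.1488*s - 0.744)/(3.3*s^3 - 0.03*s^2 + 0.3*s + 1.06)^2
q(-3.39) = -0.02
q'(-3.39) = -0.02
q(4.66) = 0.01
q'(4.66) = -0.00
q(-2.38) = -0.06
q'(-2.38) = -0.07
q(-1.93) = -0.11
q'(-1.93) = -0.17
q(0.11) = 2.26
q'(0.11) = -0.85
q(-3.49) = -0.02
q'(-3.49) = -0.02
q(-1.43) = -0.27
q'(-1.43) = -0.62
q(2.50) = 0.05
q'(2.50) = -0.05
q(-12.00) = -0.00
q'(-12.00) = -0.00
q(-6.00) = -0.00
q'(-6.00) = -0.00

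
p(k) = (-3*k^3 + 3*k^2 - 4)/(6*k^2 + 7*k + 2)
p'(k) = (-12*k - 7)*(-3*k^3 + 3*k^2 - 4)/(6*k^2 + 7*k + 2)^2 + (-9*k^2 + 6*k)/(6*k^2 + 7*k + 2) = (-18*k^4 - 42*k^3 + 3*k^2 + 60*k + 28)/(36*k^4 + 84*k^3 + 73*k^2 + 28*k + 4)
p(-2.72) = 2.87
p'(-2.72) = -0.34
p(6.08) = -2.13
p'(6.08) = -0.47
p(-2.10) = 2.69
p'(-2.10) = -0.24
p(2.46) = -0.55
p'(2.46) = -0.35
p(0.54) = -0.48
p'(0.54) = 0.94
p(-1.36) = 2.54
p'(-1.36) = -0.31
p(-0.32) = -9.60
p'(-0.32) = 73.44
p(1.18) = -0.26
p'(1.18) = -0.00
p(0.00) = -2.00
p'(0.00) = 7.00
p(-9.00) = 5.71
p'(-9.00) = -0.49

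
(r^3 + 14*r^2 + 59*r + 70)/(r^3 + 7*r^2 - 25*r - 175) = (r + 2)/(r - 5)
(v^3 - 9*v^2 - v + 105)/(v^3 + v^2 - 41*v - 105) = (v - 5)/(v + 5)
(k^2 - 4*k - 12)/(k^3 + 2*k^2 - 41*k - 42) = (k + 2)/(k^2 + 8*k + 7)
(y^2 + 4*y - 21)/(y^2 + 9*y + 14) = (y - 3)/(y + 2)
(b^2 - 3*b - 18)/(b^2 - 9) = (b - 6)/(b - 3)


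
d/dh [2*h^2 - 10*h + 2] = 4*h - 10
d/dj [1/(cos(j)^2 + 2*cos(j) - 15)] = 2*(cos(j) + 1)*sin(j)/(cos(j)^2 + 2*cos(j) - 15)^2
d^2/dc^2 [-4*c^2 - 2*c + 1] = -8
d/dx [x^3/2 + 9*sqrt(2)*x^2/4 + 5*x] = 3*x^2/2 + 9*sqrt(2)*x/2 + 5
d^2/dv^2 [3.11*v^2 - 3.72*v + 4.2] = 6.22000000000000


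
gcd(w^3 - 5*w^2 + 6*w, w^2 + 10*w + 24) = 1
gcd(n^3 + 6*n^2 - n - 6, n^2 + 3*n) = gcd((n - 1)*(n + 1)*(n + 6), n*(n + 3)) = 1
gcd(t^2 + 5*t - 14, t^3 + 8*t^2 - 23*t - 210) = t + 7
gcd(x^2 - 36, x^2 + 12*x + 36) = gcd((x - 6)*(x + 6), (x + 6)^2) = x + 6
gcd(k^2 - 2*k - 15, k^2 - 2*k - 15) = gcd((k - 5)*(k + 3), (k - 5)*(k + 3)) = k^2 - 2*k - 15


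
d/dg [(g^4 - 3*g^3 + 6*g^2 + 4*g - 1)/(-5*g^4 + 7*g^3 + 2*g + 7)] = 2*(-4*g^6 + 30*g^5 + 12*g^4 - 30*g^3 - 15*g^2 + 42*g + 15)/(25*g^8 - 70*g^7 + 49*g^6 - 20*g^5 - 42*g^4 + 98*g^3 + 4*g^2 + 28*g + 49)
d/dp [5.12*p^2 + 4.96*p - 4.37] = 10.24*p + 4.96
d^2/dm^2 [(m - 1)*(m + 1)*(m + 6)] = 6*m + 12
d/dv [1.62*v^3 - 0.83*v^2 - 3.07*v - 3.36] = 4.86*v^2 - 1.66*v - 3.07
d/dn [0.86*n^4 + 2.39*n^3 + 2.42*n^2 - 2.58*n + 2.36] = 3.44*n^3 + 7.17*n^2 + 4.84*n - 2.58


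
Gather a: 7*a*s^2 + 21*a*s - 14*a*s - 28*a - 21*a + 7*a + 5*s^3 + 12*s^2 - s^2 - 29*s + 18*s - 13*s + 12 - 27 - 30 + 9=a*(7*s^2 + 7*s - 42) + 5*s^3 + 11*s^2 - 24*s - 36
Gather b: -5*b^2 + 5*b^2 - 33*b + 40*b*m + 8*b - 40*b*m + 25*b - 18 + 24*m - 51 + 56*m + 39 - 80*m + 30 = 0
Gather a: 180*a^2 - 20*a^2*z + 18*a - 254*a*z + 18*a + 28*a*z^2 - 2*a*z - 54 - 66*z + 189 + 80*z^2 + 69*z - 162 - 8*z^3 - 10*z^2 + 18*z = a^2*(180 - 20*z) + a*(28*z^2 - 256*z + 36) - 8*z^3 + 70*z^2 + 21*z - 27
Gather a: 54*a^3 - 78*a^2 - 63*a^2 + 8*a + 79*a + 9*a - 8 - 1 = 54*a^3 - 141*a^2 + 96*a - 9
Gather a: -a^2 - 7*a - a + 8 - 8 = -a^2 - 8*a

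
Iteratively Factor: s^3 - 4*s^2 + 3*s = (s - 1)*(s^2 - 3*s) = (s - 3)*(s - 1)*(s)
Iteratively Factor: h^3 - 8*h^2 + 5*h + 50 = (h - 5)*(h^2 - 3*h - 10) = (h - 5)^2*(h + 2)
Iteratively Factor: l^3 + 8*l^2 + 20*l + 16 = (l + 2)*(l^2 + 6*l + 8) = (l + 2)*(l + 4)*(l + 2)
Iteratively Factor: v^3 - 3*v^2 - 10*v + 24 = (v - 4)*(v^2 + v - 6) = (v - 4)*(v + 3)*(v - 2)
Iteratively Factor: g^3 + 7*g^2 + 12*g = (g + 4)*(g^2 + 3*g) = g*(g + 4)*(g + 3)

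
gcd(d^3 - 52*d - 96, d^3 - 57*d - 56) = d - 8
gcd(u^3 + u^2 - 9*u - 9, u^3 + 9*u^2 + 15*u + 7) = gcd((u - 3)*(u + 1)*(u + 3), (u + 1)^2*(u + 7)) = u + 1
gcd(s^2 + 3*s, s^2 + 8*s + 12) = 1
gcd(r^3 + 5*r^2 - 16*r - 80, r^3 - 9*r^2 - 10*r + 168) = r + 4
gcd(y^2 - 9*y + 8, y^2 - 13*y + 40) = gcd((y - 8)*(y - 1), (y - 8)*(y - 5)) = y - 8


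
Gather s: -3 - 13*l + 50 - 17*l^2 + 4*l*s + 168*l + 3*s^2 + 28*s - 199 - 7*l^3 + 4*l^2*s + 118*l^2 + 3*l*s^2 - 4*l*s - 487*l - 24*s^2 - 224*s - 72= -7*l^3 + 101*l^2 - 332*l + s^2*(3*l - 21) + s*(4*l^2 - 196) - 224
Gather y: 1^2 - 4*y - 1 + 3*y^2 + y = 3*y^2 - 3*y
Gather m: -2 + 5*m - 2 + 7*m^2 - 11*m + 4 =7*m^2 - 6*m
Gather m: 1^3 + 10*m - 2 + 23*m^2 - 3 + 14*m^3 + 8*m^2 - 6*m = 14*m^3 + 31*m^2 + 4*m - 4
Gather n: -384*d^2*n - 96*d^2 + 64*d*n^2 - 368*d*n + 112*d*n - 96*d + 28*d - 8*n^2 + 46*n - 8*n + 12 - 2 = -96*d^2 - 68*d + n^2*(64*d - 8) + n*(-384*d^2 - 256*d + 38) + 10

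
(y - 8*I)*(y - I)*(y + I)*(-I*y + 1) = -I*y^4 - 7*y^3 - 9*I*y^2 - 7*y - 8*I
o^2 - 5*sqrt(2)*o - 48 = (o - 8*sqrt(2))*(o + 3*sqrt(2))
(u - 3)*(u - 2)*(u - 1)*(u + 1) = u^4 - 5*u^3 + 5*u^2 + 5*u - 6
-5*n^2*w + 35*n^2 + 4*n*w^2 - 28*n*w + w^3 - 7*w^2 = (-n + w)*(5*n + w)*(w - 7)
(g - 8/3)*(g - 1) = g^2 - 11*g/3 + 8/3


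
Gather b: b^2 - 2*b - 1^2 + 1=b^2 - 2*b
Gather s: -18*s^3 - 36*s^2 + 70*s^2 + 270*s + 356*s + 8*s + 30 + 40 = -18*s^3 + 34*s^2 + 634*s + 70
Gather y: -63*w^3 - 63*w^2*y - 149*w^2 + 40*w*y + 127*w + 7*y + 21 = -63*w^3 - 149*w^2 + 127*w + y*(-63*w^2 + 40*w + 7) + 21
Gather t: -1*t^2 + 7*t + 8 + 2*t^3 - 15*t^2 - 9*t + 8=2*t^3 - 16*t^2 - 2*t + 16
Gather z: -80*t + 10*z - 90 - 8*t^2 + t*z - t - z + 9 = -8*t^2 - 81*t + z*(t + 9) - 81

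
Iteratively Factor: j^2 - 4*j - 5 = (j - 5)*(j + 1)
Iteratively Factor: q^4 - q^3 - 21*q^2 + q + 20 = (q + 1)*(q^3 - 2*q^2 - 19*q + 20) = (q - 5)*(q + 1)*(q^2 + 3*q - 4) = (q - 5)*(q - 1)*(q + 1)*(q + 4)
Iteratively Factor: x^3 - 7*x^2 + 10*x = (x - 2)*(x^2 - 5*x) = x*(x - 2)*(x - 5)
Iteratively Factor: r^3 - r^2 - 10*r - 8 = (r + 1)*(r^2 - 2*r - 8) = (r + 1)*(r + 2)*(r - 4)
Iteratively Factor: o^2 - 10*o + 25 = (o - 5)*(o - 5)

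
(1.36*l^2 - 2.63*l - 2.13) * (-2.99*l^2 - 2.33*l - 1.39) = -4.0664*l^4 + 4.6949*l^3 + 10.6062*l^2 + 8.6186*l + 2.9607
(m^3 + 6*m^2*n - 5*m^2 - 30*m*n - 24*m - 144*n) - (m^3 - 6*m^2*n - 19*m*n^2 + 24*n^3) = 12*m^2*n - 5*m^2 + 19*m*n^2 - 30*m*n - 24*m - 24*n^3 - 144*n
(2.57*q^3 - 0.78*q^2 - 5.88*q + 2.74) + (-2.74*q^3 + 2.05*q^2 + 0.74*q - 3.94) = -0.17*q^3 + 1.27*q^2 - 5.14*q - 1.2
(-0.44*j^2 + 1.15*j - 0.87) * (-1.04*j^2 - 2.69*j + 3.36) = 0.4576*j^4 - 0.0124*j^3 - 3.6671*j^2 + 6.2043*j - 2.9232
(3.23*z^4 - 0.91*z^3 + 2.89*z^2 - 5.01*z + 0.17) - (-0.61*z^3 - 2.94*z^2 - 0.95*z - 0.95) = 3.23*z^4 - 0.3*z^3 + 5.83*z^2 - 4.06*z + 1.12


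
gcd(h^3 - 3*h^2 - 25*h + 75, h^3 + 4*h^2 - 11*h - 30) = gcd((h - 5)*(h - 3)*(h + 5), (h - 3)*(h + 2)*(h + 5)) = h^2 + 2*h - 15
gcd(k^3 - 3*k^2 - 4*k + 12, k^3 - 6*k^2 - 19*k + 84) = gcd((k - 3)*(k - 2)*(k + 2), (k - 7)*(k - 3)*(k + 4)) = k - 3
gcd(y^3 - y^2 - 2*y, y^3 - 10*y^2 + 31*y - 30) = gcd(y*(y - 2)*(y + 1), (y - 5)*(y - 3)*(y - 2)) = y - 2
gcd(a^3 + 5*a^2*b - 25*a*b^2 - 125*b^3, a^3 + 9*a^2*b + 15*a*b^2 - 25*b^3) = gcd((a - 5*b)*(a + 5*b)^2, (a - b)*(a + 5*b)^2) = a^2 + 10*a*b + 25*b^2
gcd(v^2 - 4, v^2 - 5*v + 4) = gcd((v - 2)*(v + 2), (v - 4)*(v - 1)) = 1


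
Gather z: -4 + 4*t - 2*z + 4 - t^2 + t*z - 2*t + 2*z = -t^2 + t*z + 2*t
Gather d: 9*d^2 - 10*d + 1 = 9*d^2 - 10*d + 1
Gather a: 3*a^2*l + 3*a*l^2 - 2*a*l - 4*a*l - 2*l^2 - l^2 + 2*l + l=3*a^2*l + a*(3*l^2 - 6*l) - 3*l^2 + 3*l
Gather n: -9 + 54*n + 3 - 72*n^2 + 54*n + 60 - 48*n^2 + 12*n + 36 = -120*n^2 + 120*n + 90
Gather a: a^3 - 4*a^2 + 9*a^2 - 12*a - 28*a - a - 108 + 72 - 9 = a^3 + 5*a^2 - 41*a - 45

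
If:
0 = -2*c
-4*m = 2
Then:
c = 0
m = -1/2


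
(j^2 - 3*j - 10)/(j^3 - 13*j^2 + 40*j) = (j + 2)/(j*(j - 8))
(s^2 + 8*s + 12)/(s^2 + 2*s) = (s + 6)/s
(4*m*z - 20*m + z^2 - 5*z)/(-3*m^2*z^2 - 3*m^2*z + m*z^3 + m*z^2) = (-4*m*z + 20*m - z^2 + 5*z)/(m*z*(3*m*z + 3*m - z^2 - z))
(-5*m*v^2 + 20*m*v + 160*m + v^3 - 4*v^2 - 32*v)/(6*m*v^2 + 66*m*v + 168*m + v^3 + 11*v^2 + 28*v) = (-5*m*v + 40*m + v^2 - 8*v)/(6*m*v + 42*m + v^2 + 7*v)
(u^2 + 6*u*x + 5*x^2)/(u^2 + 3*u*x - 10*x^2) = (-u - x)/(-u + 2*x)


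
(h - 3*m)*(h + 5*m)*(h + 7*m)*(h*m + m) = h^4*m + 9*h^3*m^2 + h^3*m - h^2*m^3 + 9*h^2*m^2 - 105*h*m^4 - h*m^3 - 105*m^4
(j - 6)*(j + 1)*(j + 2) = j^3 - 3*j^2 - 16*j - 12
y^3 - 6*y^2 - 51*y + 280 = (y - 8)*(y - 5)*(y + 7)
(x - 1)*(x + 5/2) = x^2 + 3*x/2 - 5/2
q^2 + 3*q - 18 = (q - 3)*(q + 6)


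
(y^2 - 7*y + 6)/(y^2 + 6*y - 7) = (y - 6)/(y + 7)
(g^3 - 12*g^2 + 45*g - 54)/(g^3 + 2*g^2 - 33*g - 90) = (g^2 - 6*g + 9)/(g^2 + 8*g + 15)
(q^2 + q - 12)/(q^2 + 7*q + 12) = (q - 3)/(q + 3)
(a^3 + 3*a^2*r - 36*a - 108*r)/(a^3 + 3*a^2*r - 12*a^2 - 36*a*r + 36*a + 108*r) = (a + 6)/(a - 6)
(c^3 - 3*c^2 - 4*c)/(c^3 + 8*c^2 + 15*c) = (c^2 - 3*c - 4)/(c^2 + 8*c + 15)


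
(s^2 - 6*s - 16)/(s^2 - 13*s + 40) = (s + 2)/(s - 5)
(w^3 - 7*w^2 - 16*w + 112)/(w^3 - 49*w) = (w^2 - 16)/(w*(w + 7))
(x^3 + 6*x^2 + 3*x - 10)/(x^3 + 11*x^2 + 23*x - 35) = (x + 2)/(x + 7)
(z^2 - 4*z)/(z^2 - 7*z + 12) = z/(z - 3)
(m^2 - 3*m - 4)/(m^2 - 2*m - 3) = (m - 4)/(m - 3)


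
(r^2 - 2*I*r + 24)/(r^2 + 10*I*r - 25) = (r^2 - 2*I*r + 24)/(r^2 + 10*I*r - 25)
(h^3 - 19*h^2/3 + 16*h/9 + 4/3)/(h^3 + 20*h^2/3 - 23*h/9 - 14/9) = (h - 6)/(h + 7)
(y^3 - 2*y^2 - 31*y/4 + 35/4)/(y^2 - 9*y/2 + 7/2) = y + 5/2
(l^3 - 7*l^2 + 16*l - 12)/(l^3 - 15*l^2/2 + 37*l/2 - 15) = 2*(l - 2)/(2*l - 5)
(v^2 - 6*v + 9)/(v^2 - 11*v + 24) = (v - 3)/(v - 8)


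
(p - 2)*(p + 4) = p^2 + 2*p - 8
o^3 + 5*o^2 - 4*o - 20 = (o - 2)*(o + 2)*(o + 5)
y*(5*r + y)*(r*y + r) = 5*r^2*y^2 + 5*r^2*y + r*y^3 + r*y^2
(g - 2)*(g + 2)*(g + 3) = g^3 + 3*g^2 - 4*g - 12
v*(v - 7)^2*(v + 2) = v^4 - 12*v^3 + 21*v^2 + 98*v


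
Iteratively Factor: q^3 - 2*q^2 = (q - 2)*(q^2) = q*(q - 2)*(q)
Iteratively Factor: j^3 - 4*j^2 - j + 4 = (j - 1)*(j^2 - 3*j - 4) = (j - 4)*(j - 1)*(j + 1)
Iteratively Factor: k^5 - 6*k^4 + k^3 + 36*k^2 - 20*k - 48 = (k - 3)*(k^4 - 3*k^3 - 8*k^2 + 12*k + 16) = (k - 3)*(k + 1)*(k^3 - 4*k^2 - 4*k + 16) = (k - 3)*(k + 1)*(k + 2)*(k^2 - 6*k + 8) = (k - 4)*(k - 3)*(k + 1)*(k + 2)*(k - 2)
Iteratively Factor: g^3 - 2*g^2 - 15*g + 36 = (g + 4)*(g^2 - 6*g + 9) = (g - 3)*(g + 4)*(g - 3)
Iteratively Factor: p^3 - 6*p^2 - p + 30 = (p - 5)*(p^2 - p - 6) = (p - 5)*(p - 3)*(p + 2)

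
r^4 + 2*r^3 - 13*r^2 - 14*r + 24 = (r - 3)*(r - 1)*(r + 2)*(r + 4)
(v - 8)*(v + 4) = v^2 - 4*v - 32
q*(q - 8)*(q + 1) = q^3 - 7*q^2 - 8*q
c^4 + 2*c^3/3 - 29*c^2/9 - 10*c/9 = c*(c - 5/3)*(c + 1/3)*(c + 2)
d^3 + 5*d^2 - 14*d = d*(d - 2)*(d + 7)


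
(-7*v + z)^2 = 49*v^2 - 14*v*z + z^2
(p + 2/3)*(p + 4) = p^2 + 14*p/3 + 8/3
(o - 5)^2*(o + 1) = o^3 - 9*o^2 + 15*o + 25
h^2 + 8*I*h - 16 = (h + 4*I)^2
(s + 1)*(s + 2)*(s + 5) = s^3 + 8*s^2 + 17*s + 10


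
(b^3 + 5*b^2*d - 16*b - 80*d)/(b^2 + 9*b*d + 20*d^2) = (b^2 - 16)/(b + 4*d)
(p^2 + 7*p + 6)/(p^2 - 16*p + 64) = (p^2 + 7*p + 6)/(p^2 - 16*p + 64)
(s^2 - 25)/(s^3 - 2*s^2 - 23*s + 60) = (s - 5)/(s^2 - 7*s + 12)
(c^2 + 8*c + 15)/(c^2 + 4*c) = (c^2 + 8*c + 15)/(c*(c + 4))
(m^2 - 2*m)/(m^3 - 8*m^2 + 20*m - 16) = m/(m^2 - 6*m + 8)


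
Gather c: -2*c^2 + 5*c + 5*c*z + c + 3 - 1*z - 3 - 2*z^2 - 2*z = -2*c^2 + c*(5*z + 6) - 2*z^2 - 3*z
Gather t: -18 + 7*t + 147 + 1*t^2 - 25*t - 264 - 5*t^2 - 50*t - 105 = -4*t^2 - 68*t - 240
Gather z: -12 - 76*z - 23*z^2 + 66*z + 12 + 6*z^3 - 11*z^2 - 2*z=6*z^3 - 34*z^2 - 12*z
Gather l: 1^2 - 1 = 0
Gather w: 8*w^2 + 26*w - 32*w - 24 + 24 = 8*w^2 - 6*w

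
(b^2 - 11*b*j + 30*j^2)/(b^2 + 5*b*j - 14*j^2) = (b^2 - 11*b*j + 30*j^2)/(b^2 + 5*b*j - 14*j^2)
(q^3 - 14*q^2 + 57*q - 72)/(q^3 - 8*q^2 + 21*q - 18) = (q - 8)/(q - 2)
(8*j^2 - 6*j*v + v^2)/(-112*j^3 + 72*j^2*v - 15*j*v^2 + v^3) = (-2*j + v)/(28*j^2 - 11*j*v + v^2)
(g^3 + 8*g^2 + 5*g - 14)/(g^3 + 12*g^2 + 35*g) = (g^2 + g - 2)/(g*(g + 5))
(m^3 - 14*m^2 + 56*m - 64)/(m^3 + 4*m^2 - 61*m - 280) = (m^2 - 6*m + 8)/(m^2 + 12*m + 35)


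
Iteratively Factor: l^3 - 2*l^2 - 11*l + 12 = (l + 3)*(l^2 - 5*l + 4) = (l - 1)*(l + 3)*(l - 4)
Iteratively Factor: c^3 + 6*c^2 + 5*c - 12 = (c + 3)*(c^2 + 3*c - 4) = (c + 3)*(c + 4)*(c - 1)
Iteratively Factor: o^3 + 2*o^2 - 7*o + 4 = (o + 4)*(o^2 - 2*o + 1) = (o - 1)*(o + 4)*(o - 1)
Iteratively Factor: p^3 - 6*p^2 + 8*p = (p)*(p^2 - 6*p + 8) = p*(p - 2)*(p - 4)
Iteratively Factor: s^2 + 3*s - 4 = (s - 1)*(s + 4)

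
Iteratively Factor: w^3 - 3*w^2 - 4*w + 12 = (w - 3)*(w^2 - 4) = (w - 3)*(w + 2)*(w - 2)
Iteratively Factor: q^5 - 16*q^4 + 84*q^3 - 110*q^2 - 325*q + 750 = (q - 5)*(q^4 - 11*q^3 + 29*q^2 + 35*q - 150) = (q - 5)^2*(q^3 - 6*q^2 - q + 30) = (q - 5)^3*(q^2 - q - 6) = (q - 5)^3*(q + 2)*(q - 3)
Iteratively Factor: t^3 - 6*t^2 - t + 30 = (t - 3)*(t^2 - 3*t - 10) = (t - 5)*(t - 3)*(t + 2)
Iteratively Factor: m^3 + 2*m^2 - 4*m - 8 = (m + 2)*(m^2 - 4) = (m - 2)*(m + 2)*(m + 2)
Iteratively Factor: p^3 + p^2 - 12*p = (p)*(p^2 + p - 12) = p*(p + 4)*(p - 3)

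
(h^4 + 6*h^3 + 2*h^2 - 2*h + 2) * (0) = 0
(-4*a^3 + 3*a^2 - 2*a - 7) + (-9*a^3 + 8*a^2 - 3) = -13*a^3 + 11*a^2 - 2*a - 10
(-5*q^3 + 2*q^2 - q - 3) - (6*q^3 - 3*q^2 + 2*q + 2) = -11*q^3 + 5*q^2 - 3*q - 5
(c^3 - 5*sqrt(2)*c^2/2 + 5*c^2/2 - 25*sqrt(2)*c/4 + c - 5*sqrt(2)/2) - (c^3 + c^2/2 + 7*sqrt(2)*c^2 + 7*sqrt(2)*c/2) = -19*sqrt(2)*c^2/2 + 2*c^2 - 39*sqrt(2)*c/4 + c - 5*sqrt(2)/2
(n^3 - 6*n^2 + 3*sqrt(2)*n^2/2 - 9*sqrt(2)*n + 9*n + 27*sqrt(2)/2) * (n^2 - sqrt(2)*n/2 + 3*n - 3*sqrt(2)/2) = n^5 - 3*n^4 + sqrt(2)*n^4 - 21*n^3/2 - 3*sqrt(2)*n^3 - 9*sqrt(2)*n^2 + 63*n^2/2 + 27*n/2 + 27*sqrt(2)*n - 81/2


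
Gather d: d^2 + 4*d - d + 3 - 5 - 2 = d^2 + 3*d - 4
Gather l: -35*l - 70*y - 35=-35*l - 70*y - 35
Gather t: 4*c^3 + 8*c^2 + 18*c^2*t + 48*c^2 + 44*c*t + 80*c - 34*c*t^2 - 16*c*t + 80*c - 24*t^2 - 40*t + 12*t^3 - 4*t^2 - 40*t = 4*c^3 + 56*c^2 + 160*c + 12*t^3 + t^2*(-34*c - 28) + t*(18*c^2 + 28*c - 80)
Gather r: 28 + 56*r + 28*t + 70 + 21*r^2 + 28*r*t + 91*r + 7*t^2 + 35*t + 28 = 21*r^2 + r*(28*t + 147) + 7*t^2 + 63*t + 126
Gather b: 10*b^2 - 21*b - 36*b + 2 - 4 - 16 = 10*b^2 - 57*b - 18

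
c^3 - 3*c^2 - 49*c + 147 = (c - 7)*(c - 3)*(c + 7)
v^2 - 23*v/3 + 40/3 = (v - 5)*(v - 8/3)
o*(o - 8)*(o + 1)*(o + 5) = o^4 - 2*o^3 - 43*o^2 - 40*o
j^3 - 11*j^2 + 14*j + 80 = (j - 8)*(j - 5)*(j + 2)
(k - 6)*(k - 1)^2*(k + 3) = k^4 - 5*k^3 - 11*k^2 + 33*k - 18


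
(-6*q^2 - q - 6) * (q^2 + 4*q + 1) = -6*q^4 - 25*q^3 - 16*q^2 - 25*q - 6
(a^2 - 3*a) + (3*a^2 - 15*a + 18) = 4*a^2 - 18*a + 18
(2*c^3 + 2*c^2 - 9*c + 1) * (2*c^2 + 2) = 4*c^5 + 4*c^4 - 14*c^3 + 6*c^2 - 18*c + 2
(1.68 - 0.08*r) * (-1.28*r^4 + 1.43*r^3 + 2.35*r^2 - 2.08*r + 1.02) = 0.1024*r^5 - 2.2648*r^4 + 2.2144*r^3 + 4.1144*r^2 - 3.576*r + 1.7136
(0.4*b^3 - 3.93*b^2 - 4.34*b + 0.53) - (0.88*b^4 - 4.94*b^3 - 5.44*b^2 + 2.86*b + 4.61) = -0.88*b^4 + 5.34*b^3 + 1.51*b^2 - 7.2*b - 4.08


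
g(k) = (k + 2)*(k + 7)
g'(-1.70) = 5.60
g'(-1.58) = 5.84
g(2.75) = 46.31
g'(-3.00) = 3.00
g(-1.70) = 1.59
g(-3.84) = -5.81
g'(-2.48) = 4.04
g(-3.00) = -4.00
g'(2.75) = 14.50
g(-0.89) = 6.78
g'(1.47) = 11.94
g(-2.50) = -2.25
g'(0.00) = 9.00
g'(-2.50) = 4.00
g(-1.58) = 2.28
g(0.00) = 14.00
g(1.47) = 29.39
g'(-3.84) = 1.32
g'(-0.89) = 7.22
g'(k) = 2*k + 9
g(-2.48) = -2.17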